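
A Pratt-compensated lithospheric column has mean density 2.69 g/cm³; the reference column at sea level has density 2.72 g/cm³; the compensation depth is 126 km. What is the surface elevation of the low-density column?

1.41 km

ρ_ref D = ρ (D + h) → h = D (ρ_ref − ρ)/ρ.
h = 126 km × (2.72 − 2.69)/2.69 = 1.41 km.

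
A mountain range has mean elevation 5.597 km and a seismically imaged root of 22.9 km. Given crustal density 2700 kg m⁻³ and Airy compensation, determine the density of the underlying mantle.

Airy balance: ρ_c h = (ρ_m − ρ_c) r → ρ_m = ρ_c (1 + h/r).
ρ_m = 2700 × (1 + 5.597 km/22.9 km) = 3360 kg m⁻³.

3360 kg m⁻³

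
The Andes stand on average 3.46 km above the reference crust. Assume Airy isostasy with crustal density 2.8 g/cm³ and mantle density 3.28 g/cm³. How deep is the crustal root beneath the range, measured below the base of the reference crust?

For local isostatic compensation: the weight of the topography is balanced by the buoyancy of the root, ρ_c h = (ρ_m − ρ_c) r.
r = h · ρ_c / (ρ_m − ρ_c) = 3.46 km × 2.8 / (3.28 − 2.8) = 20.2 km.

20.2 km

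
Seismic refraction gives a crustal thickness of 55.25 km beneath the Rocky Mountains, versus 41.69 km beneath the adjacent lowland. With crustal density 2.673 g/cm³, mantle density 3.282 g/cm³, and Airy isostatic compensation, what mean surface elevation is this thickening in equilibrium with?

Excess crust Δ = 55.25 km − 41.69 km = 13.56 km, split between elevation h and root r with h + r = Δ.
Airy balance ρ_c h = (ρ_m − ρ_c) r gives r = h ρ_c/(ρ_m − ρ_c), so h (1 + ρ_c/(ρ_m − ρ_c)) = Δ, i.e. h = Δ (ρ_m − ρ_c)/ρ_m.
h = 13.56 km × 0.609/3.282 = 2.52 km.

2.52 km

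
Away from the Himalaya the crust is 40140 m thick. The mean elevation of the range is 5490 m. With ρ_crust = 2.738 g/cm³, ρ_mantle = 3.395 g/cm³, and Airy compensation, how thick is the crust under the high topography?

Root depth r = h ρ_c / (ρ_m − ρ_c) = 5490 m × 2.738 / 0.657 = 22880 m.
Total thickness = T + h + r = 40140 m + 5490 m + 22880 m = 68500 m.

68500 m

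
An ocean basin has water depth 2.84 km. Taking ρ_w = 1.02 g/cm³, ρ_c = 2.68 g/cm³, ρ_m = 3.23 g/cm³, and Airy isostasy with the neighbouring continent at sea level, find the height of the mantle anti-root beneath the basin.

Equating mass per unit area of the two columns: replacing crust with seawater at the top is compensated by replacing crust with mantle at the base: d (ρ_c − ρ_w) = a (ρ_m − ρ_c).
a = d (ρ_c − ρ_w)/(ρ_m − ρ_c) = 2.84 km × 1.66/0.55 = 8.57 km.

8.57 km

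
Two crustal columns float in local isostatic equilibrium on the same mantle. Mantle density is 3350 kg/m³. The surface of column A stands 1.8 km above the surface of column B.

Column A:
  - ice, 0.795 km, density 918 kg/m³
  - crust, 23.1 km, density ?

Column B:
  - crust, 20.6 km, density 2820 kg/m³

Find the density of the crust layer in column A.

2700 kg/m³

Take the compensation level at the base of the deeper column (depth z_c below the surface of column A) and equate Σ ρ_i t_i down to z_c; mantle fills any gap and the z_c terms cancel.
Column A: 0.795×918 + 23.1×ρ + (z_c − 23.895)×3350
Column B: 1.8×0 + 20.6×2820 + (z_c − 1.8 − 20.6)×3350
The z_c×3350 term appears on both sides and cancels. Collect the known terms of each column as K = Σ(ρt)_known − 3350 × (depth of known layers): K_A = 729.81 − 3350×23.895 = −79318.44; K_B = 58092 − 3350×(1.8 + 20.6) = −16948.
Balance: K_A + 23.1×ρ = K_B, so ρ = (K_B − K_A)/23.1 = 62370.4/23.1 = 2700 kg/m³.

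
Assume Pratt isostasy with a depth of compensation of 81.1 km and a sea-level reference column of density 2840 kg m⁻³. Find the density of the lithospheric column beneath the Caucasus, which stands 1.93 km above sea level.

2770 kg m⁻³

Pratt balance: ρ_ref D = ρ (D + h).
ρ = ρ_ref D/(D + h) = 2840 × 81.1 km/(81.1 km + 1.93 km) = 2770 kg m⁻³.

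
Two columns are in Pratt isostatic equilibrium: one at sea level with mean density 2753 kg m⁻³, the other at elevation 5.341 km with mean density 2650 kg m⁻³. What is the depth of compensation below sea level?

ρ_ref D = ρ (D + h) → D (ρ_ref − ρ) = ρ h.
D = ρ h/(ρ_ref − ρ) = 2650 × 5.341 km/(2753 − 2650) = 137 km.

137 km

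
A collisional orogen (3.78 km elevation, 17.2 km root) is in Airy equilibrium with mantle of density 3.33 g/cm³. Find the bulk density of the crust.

2.73 g/cm³

ρ_c h = (ρ_m − ρ_c) r → ρ_c (h + r) = ρ_m r → ρ_c = ρ_m r / (h + r).
ρ_c = 3.33 × 17.2 km / (3.78 km + 17.2 km) = 2.73 g/cm³.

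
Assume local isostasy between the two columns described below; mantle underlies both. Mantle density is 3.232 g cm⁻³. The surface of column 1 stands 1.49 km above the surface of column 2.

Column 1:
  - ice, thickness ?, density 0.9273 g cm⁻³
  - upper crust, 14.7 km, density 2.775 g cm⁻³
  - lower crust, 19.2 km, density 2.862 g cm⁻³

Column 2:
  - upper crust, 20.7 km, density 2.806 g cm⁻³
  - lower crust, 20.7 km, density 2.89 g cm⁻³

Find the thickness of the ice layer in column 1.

Take the compensation level at the base of the deeper column (depth z_c below the surface of column 1) and equate Σ ρ_i t_i down to z_c; mantle fills any gap and the z_c terms cancel.
Column 1: x×0.9273 + 14.7×2.775 + 19.2×2.862 + (z_c − 33.9 − x)×3.232
Column 2: 1.49×0 + 20.7×2.806 + 20.7×2.89 + (z_c − 1.49 − 41.4)×3.232
The z_c×3.232 term appears on both sides and cancels. Collect the known terms of each column as K = Σ(ρt)_known − 3.232 × (depth of known layers): K_1 = 95.7429 − 3.232×33.9 = −13.8219; K_2 = 117.9072 − 3.232×(1.49 + 41.4) = −20.71328.
Balance: K_1 − x×(3.232 − 0.9273) = K_2, so x = (K_1 − K_2)/(3.232 − 0.9273) = 6.89138/2.3047 = 2.99 km.

2.99 km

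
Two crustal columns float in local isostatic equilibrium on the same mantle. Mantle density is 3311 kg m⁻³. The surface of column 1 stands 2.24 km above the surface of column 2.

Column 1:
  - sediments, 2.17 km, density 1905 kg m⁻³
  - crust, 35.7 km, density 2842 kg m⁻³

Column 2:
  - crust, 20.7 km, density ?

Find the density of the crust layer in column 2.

2710 kg m⁻³

Take the compensation level at the base of the deeper column (depth z_c below the surface of column 1) and equate Σ ρ_i t_i down to z_c; mantle fills any gap and the z_c terms cancel.
Column 1: 2.17×1905 + 35.7×2842 + (z_c − 37.87)×3311
Column 2: 2.24×0 + 20.7×ρ + (z_c − 2.24 − 20.7)×3311
The z_c×3311 term appears on both sides and cancels. Collect the known terms of each column as K = Σ(ρt)_known − 3311 × (depth of known layers): K_1 = 105593.25 − 3311×37.87 = −19794.32; K_2 = 0 − 3311×(2.24 + 20.7) = −75954.34.
Balance: K_1 = K_2 + 20.7×ρ, so ρ = (K_1 − K_2)/20.7 = 56160/20.7 = 2710 kg m⁻³.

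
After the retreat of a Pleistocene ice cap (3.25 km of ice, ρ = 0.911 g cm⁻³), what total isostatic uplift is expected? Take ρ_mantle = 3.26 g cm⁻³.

0.908 km

Removing the load lets mantle flow back in; uplift u satisfies ρ_ice t = ρ_m u.
u = t ρ_ice/ρ_m = 3.25 km × 0.911/3.26 = 0.908 km.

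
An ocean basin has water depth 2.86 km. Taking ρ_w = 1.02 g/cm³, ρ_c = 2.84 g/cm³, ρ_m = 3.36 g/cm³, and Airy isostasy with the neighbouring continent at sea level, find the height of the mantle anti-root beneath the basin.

10 km

Isostatic balance requires: replacing crust with seawater at the top is compensated by replacing crust with mantle at the base: d (ρ_c − ρ_w) = a (ρ_m − ρ_c).
a = d (ρ_c − ρ_w)/(ρ_m − ρ_c) = 2.86 km × 1.82/0.52 = 10 km.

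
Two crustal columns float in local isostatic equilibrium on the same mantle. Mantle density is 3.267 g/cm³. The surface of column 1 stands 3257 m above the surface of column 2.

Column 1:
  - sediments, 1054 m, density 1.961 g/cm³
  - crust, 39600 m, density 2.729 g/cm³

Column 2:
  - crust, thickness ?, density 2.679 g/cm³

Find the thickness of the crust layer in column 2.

Take the compensation level at the base of the deeper column (depth z_c below the surface of column 1) and equate Σ ρ_i t_i down to z_c; mantle fills any gap and the z_c terms cancel.
Column 1: 1054×1.961 + 39600×2.729 + (z_c − 40654)×3.267
Column 2: 3257×0 + x×2.679 + (z_c − 3257 − 0 − x)×3.267
The z_c×3.267 term appears on both sides and cancels. Collect the known terms of each column as K = Σ(ρt)_known − 3.267 × (depth of known layers): K_1 = 110135.294 − 3.267×40654 = −22681.324; K_2 = 0 − 3.267×(3257 + 0) = −10640.619.
Balance: K_1 = K_2 − x×(3.267 − 2.679), so x = (K_2 − K_1)/(3.267 − 2.679) = 12040.7/0.588 = 20500 m.

20500 m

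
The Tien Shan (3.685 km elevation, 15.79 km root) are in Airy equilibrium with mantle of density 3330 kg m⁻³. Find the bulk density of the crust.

ρ_c h = (ρ_m − ρ_c) r → ρ_c (h + r) = ρ_m r → ρ_c = ρ_m r / (h + r).
ρ_c = 3330 × 15.79 km / (3.685 km + 15.79 km) = 2700 kg m⁻³.

2700 kg m⁻³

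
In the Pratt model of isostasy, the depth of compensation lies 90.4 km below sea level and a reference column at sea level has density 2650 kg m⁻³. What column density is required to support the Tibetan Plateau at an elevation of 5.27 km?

Pratt balance: ρ_ref D = ρ (D + h).
ρ = ρ_ref D/(D + h) = 2650 × 90.4 km/(90.4 km + 5.27 km) = 2500 kg m⁻³.

2500 kg m⁻³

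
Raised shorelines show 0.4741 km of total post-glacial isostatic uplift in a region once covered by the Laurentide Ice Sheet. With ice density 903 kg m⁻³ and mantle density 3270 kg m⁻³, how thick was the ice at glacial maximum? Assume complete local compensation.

u = t ρ_ice/ρ_m → t = u ρ_m/ρ_ice = 0.4741 km × 3270/903 = 1.72 km.

1.72 km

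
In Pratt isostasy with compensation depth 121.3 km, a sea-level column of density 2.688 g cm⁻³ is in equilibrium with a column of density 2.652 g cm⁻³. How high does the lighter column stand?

ρ_ref D = ρ (D + h) → h = D (ρ_ref − ρ)/ρ.
h = 121.3 km × (2.688 − 2.652)/2.652 = 1.65 km.

1.65 km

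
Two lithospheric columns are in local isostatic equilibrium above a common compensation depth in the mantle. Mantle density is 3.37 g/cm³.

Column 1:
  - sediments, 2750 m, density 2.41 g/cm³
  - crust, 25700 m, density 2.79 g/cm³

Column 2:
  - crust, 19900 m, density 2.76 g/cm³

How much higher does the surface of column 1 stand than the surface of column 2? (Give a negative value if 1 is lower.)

1600 m

For any compensation level in the mantle, the mantle terms cancel and isostasy reduces to e = (Σt_1 − Σt_2) − (Σ(ρt)_1 − Σ(ρt)_2) / ρ_m.
Σt_1 = 28450 m; Σt_2 = 19900 m; Σ(ρt)_1 = 78330.5; Σ(ρt)_2 = 54924 (in m·g/cm³).
e = (28450 − 19900) − (78330.5 − 54924) / 3.37 = 1600 m.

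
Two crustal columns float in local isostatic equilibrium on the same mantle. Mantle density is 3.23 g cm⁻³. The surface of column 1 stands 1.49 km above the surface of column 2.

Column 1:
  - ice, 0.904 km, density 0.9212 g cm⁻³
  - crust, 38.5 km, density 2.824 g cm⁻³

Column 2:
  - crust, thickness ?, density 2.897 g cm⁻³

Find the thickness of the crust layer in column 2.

38.8 km

Take the compensation level at the base of the deeper column (depth z_c below the surface of column 1) and equate Σ ρ_i t_i down to z_c; mantle fills any gap and the z_c terms cancel.
Column 1: 0.904×0.9212 + 38.5×2.824 + (z_c − 39.404)×3.23
Column 2: 1.49×0 + x×2.897 + (z_c − 1.49 − 0 − x)×3.23
The z_c×3.23 term appears on both sides and cancels. Collect the known terms of each column as K = Σ(ρt)_known − 3.23 × (depth of known layers): K_1 = 109.556765 − 3.23×39.404 = −17.7181552; K_2 = 0 − 3.23×(1.49 + 0) = −4.8127.
Balance: K_1 = K_2 − x×(3.23 − 2.897), so x = (K_2 − K_1)/(3.23 − 2.897) = 12.9055/0.333 = 38.8 km.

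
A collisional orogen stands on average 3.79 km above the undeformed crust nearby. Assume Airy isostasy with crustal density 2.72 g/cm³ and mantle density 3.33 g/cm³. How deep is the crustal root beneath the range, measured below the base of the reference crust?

By Archimedes' principle applied to the lithosphere: the weight of the topography is balanced by the buoyancy of the root, ρ_c h = (ρ_m − ρ_c) r.
r = h · ρ_c / (ρ_m − ρ_c) = 3.79 km × 2.72 / (3.33 − 2.72) = 16.9 km.

16.9 km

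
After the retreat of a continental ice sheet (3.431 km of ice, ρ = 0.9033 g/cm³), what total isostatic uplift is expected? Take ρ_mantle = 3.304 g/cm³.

0.938 km

Removing the load lets mantle flow back in; uplift u satisfies ρ_ice t = ρ_m u.
u = t ρ_ice/ρ_m = 3.431 km × 0.9033/3.304 = 0.938 km.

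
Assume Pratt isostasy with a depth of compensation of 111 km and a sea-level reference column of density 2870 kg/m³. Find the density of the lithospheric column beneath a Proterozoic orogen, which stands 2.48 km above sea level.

2810 kg/m³

Pratt balance: ρ_ref D = ρ (D + h).
ρ = ρ_ref D/(D + h) = 2870 × 111 km/(111 km + 2.48 km) = 2810 kg/m³.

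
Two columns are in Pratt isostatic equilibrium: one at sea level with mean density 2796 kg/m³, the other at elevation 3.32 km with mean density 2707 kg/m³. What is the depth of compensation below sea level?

ρ_ref D = ρ (D + h) → D (ρ_ref − ρ) = ρ h.
D = ρ h/(ρ_ref − ρ) = 2707 × 3.32 km/(2796 − 2707) = 101 km.

101 km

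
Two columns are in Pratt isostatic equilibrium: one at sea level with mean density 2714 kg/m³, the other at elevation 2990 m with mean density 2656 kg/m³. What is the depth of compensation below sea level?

137000 m

ρ_ref D = ρ (D + h) → D (ρ_ref − ρ) = ρ h.
D = ρ h/(ρ_ref − ρ) = 2656 × 2990 m/(2714 − 2656) = 137000 m.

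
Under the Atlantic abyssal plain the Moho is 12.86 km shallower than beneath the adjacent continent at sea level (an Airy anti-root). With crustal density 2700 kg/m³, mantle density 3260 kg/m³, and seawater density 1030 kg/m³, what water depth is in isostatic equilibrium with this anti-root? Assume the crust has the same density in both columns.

4.31 km

Replacing a thickness d of crust by seawater at the top must be balanced by replacing crust with mantle at the base: d (ρ_c − ρ_w) = a (ρ_m − ρ_c).
d = a (ρ_m − ρ_c)/(ρ_c − ρ_w) = 12.86 km × 560/1670 = 4.31 km.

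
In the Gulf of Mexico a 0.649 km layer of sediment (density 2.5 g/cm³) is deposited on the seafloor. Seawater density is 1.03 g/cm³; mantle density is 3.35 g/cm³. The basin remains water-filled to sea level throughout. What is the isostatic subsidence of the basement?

0.411 km

Submarine loading: the sediment displaces seawater, and the subsidence is in turn flooded, so s (ρ_m − ρ_w) = t (ρ_sed − ρ_w).
s = 0.649 km × (2.5 − 1.03) / (3.35 − 1.03) = 0.411 km.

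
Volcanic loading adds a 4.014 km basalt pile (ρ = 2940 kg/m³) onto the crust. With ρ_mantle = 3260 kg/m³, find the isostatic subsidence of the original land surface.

Subaerial loading: s = t ρ_load / ρ_m.
s = 4.014 km × 2940/3260 = 3.62 km.

3.62 km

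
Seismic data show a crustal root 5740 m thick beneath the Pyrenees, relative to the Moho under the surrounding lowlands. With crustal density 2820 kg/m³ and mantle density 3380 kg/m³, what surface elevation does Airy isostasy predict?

In Airy isostatic equilibrium: ρ_c h = (ρ_m − ρ_c) r.
h = r (ρ_m − ρ_c) / ρ_c = 5740 m × (3380 − 2820) / 2820 = 1140 m.

1140 m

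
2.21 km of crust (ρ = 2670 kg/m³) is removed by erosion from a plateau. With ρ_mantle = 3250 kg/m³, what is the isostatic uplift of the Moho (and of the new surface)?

1.82 km

Unloading: uplift u = e ρ_c/ρ_m = 2.21 km × 2670/3250 = 1.82 km.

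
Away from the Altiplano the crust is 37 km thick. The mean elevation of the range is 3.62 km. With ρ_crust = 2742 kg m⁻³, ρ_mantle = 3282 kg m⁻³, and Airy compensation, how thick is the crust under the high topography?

Root depth r = h ρ_c / (ρ_m − ρ_c) = 3.62 km × 2742 / 540 = 18.38 km.
Total thickness = T + h + r = 37 km + 3.62 km + 18.38 km = 59 km.

59 km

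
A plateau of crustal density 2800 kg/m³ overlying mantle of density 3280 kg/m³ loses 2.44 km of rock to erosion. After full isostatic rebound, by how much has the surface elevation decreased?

Rebound u = e ρ_c/ρ_m = 2.44 km × 2800/3280 = 2.083 km.
Net surface drop = e − u = 2.44 km − 2.083 km = e (ρ_m − ρ_c)/ρ_m = 0.357 km.

0.357 km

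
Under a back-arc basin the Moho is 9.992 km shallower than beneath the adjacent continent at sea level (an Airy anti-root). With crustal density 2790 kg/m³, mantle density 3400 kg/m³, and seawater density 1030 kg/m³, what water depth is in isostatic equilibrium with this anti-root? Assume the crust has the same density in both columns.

Replacing a thickness d of crust by seawater at the top must be balanced by replacing crust with mantle at the base: d (ρ_c − ρ_w) = a (ρ_m − ρ_c).
d = a (ρ_m − ρ_c)/(ρ_c − ρ_w) = 9.992 km × 610/1760 = 3.46 km.

3.46 km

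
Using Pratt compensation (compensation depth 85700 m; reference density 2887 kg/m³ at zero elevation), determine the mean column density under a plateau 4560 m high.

2740 kg/m³

Pratt balance: ρ_ref D = ρ (D + h).
ρ = ρ_ref D/(D + h) = 2887 × 85700 m/(85700 m + 4560 m) = 2740 kg/m³.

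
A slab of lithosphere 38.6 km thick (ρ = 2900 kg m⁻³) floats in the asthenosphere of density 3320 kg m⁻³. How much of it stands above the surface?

4.88 km

Floating equilibrium: submerged depth d = t ρ_obj/ρ_fluid = 38.6 km × 2900/3320 = 33.72 km.
Freeboard = t − d = 38.6 km − 33.72 km = 4.88 km.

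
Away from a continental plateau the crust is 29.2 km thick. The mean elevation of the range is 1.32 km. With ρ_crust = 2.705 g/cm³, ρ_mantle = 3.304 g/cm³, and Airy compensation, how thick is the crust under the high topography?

36.5 km

Root depth r = h ρ_c / (ρ_m − ρ_c) = 1.32 km × 2.705 / 0.599 = 5.961 km.
Total thickness = T + h + r = 29.2 km + 1.32 km + 5.961 km = 36.5 km.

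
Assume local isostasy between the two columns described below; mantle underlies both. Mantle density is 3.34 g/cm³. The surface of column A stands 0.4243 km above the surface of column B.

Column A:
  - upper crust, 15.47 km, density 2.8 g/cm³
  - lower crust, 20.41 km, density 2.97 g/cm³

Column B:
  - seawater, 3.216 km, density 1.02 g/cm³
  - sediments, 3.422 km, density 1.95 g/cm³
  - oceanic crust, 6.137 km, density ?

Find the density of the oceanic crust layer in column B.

Take the compensation level at the base of the deeper column (depth z_c below the surface of column A) and equate Σ ρ_i t_i down to z_c; mantle fills any gap and the z_c terms cancel.
Column A: 15.47×2.8 + 20.41×2.97 + (z_c − 35.88)×3.34
Column B: 0.4243×0 + 3.216×1.02 + 3.422×1.95 + 6.137×ρ + (z_c − 0.4243 − 12.775)×3.34
The z_c×3.34 term appears on both sides and cancels. Collect the known terms of each column as K = Σ(ρt)_known − 3.34 × (depth of known layers): K_A = 103.9337 − 3.34×35.88 = −15.9055; K_B = 9.95322 − 3.34×(0.4243 + 12.775) = −34.132442.
Balance: K_A = K_B + 6.137×ρ, so ρ = (K_A − K_B)/6.137 = 18.2269/6.137 = 2.97 g/cm³.

2.97 g/cm³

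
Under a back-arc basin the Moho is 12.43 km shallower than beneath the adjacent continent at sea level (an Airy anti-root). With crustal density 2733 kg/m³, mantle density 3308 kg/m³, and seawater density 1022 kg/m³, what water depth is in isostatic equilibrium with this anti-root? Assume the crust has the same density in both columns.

4.18 km

Replacing a thickness d of crust by seawater at the top must be balanced by replacing crust with mantle at the base: d (ρ_c − ρ_w) = a (ρ_m − ρ_c).
d = a (ρ_m − ρ_c)/(ρ_c − ρ_w) = 12.43 km × 575/1711 = 4.18 km.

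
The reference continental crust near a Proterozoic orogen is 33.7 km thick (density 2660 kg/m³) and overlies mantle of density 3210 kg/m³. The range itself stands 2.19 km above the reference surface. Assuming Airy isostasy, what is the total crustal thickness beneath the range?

Root depth r = h ρ_c / (ρ_m − ρ_c) = 2.19 km × 2660 / 550 = 10.59 km.
Total thickness = T + h + r = 33.7 km + 2.19 km + 10.59 km = 46.5 km.

46.5 km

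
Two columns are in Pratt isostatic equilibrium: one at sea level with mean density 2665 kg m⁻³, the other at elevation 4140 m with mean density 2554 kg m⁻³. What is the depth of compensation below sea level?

95300 m

ρ_ref D = ρ (D + h) → D (ρ_ref − ρ) = ρ h.
D = ρ h/(ρ_ref − ρ) = 2554 × 4140 m/(2665 − 2554) = 95300 m.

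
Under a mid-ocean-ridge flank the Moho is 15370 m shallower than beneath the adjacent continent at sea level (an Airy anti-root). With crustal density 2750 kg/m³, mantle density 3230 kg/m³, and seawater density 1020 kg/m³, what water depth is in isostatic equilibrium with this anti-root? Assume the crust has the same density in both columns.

Replacing a thickness d of crust by seawater at the top must be balanced by replacing crust with mantle at the base: d (ρ_c − ρ_w) = a (ρ_m − ρ_c).
d = a (ρ_m − ρ_c)/(ρ_c − ρ_w) = 15370 m × 480/1730 = 4260 m.

4260 m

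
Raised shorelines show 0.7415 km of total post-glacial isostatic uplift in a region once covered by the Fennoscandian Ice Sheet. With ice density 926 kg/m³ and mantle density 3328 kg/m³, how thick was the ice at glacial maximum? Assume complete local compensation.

2.66 km

u = t ρ_ice/ρ_m → t = u ρ_m/ρ_ice = 0.7415 km × 3328/926 = 2.66 km.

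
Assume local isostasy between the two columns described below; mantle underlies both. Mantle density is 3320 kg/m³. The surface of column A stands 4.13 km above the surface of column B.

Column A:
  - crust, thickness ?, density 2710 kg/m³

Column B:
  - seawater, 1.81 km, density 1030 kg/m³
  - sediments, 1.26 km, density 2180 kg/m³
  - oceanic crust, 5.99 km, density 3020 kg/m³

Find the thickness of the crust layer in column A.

Take the compensation level at the base of the deeper column (depth z_c below the surface of column A) and equate Σ ρ_i t_i down to z_c; mantle fills any gap and the z_c terms cancel.
Column A: x×2710 + (z_c − 0 − x)×3320
Column B: 4.13×0 + 1.81×1030 + 1.26×2180 + 5.99×3020 + (z_c − 4.13 − 9.06)×3320
The z_c×3320 term appears on both sides and cancels. Collect the known terms of each column as K = Σ(ρt)_known − 3320 × (depth of known layers): K_A = 0 − 3320×0 = 0; K_B = 22700.9 − 3320×(4.13 + 9.06) = −21089.9.
Balance: K_A − x×(3320 − 2710) = K_B, so x = (K_A − K_B)/(3320 − 2710) = 21089.9/610 = 34.6 km.

34.6 km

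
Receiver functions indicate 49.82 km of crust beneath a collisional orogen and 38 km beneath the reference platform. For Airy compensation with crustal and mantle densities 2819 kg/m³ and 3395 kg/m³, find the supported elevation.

2.01 km

Excess crust Δ = 49.82 km − 38 km = 11.82 km, split between elevation h and root r with h + r = Δ.
Airy balance ρ_c h = (ρ_m − ρ_c) r gives r = h ρ_c/(ρ_m − ρ_c), so h (1 + ρ_c/(ρ_m − ρ_c)) = Δ, i.e. h = Δ (ρ_m − ρ_c)/ρ_m.
h = 11.82 km × 576/3395 = 2.01 km.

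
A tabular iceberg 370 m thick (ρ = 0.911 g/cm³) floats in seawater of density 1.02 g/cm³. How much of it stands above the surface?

39.5 m

Floating equilibrium: submerged depth d = t ρ_obj/ρ_fluid = 370 m × 0.911/1.02 = 330.5 m.
Freeboard = t − d = 370 m − 330.5 m = 39.5 m.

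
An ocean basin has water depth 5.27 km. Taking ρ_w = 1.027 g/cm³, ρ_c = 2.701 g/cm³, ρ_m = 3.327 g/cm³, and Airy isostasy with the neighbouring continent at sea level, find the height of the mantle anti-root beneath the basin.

14.1 km

Balancing pressure at the compensation depth: replacing crust with seawater at the top is compensated by replacing crust with mantle at the base: d (ρ_c − ρ_w) = a (ρ_m − ρ_c).
a = d (ρ_c − ρ_w)/(ρ_m − ρ_c) = 5.27 km × 1.674/0.626 = 14.1 km.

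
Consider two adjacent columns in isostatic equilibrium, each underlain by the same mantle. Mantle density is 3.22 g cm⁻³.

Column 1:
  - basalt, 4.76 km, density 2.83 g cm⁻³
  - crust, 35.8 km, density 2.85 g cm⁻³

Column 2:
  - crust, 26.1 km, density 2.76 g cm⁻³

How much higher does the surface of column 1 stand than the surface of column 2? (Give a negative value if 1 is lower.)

For any compensation level in the mantle, the mantle terms cancel and isostasy reduces to e = (Σt_1 − Σt_2) − (Σ(ρt)_1 − Σ(ρt)_2) / ρ_m.
Σt_1 = 40.56 km; Σt_2 = 26.1 km; Σ(ρt)_1 = 115.5008; Σ(ρt)_2 = 72.036 (in km·g cm⁻³).
e = (40.56 − 26.1) − (115.5008 − 72.036) / 3.22 = 0.962 km.

0.962 km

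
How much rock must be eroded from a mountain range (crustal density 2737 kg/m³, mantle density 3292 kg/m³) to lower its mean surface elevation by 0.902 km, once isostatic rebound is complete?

5.35 km

Net drop Δ = e − u = e − e ρ_c/ρ_m = e (ρ_m − ρ_c)/ρ_m.
e = Δ ρ_m/(ρ_m − ρ_c) = 0.902 km × 3292/555 = 5.35 km.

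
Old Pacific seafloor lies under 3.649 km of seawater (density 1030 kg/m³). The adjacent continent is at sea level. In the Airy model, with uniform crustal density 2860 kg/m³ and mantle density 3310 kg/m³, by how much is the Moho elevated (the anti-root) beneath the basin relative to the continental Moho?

Isostatic balance requires: replacing crust with seawater at the top is compensated by replacing crust with mantle at the base: d (ρ_c − ρ_w) = a (ρ_m − ρ_c).
a = d (ρ_c − ρ_w)/(ρ_m − ρ_c) = 3.649 km × 1830/450 = 14.8 km.

14.8 km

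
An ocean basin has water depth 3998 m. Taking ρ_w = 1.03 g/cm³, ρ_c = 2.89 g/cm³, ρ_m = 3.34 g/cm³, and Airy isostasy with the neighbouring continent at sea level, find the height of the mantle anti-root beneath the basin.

16500 m

Isostatic balance requires: replacing crust with seawater at the top is compensated by replacing crust with mantle at the base: d (ρ_c − ρ_w) = a (ρ_m − ρ_c).
a = d (ρ_c − ρ_w)/(ρ_m − ρ_c) = 3998 m × 1.86/0.45 = 16500 m.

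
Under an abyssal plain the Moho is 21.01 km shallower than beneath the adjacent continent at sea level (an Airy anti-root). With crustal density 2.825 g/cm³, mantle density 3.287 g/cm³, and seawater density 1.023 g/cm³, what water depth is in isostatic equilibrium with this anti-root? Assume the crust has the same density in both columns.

5.39 km

Replacing a thickness d of crust by seawater at the top must be balanced by replacing crust with mantle at the base: d (ρ_c − ρ_w) = a (ρ_m − ρ_c).
d = a (ρ_m − ρ_c)/(ρ_c − ρ_w) = 21.01 km × 0.462/1.802 = 5.39 km.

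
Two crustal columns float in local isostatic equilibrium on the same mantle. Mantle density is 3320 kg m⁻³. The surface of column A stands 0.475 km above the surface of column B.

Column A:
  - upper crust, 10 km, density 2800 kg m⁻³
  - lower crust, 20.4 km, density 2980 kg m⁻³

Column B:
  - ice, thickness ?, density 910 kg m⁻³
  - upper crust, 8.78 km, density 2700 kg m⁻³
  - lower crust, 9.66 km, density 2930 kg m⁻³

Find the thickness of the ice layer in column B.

Take the compensation level at the base of the deeper column (depth z_c below the surface of column A) and equate Σ ρ_i t_i down to z_c; mantle fills any gap and the z_c terms cancel.
Column A: 10×2800 + 20.4×2980 + (z_c − 30.4)×3320
Column B: 0.475×0 + x×910 + 8.78×2700 + 9.66×2930 + (z_c − 0.475 − 18.44 − x)×3320
The z_c×3320 term appears on both sides and cancels. Collect the known terms of each column as K = Σ(ρt)_known − 3320 × (depth of known layers): K_A = 88792 − 3320×30.4 = −12136; K_B = 52009.8 − 3320×(0.475 + 18.44) = −10788.
Balance: K_A = K_B − x×(3320 − 910), so x = (K_B − K_A)/(3320 − 910) = 1348/2410 = 0.559 km.

0.559 km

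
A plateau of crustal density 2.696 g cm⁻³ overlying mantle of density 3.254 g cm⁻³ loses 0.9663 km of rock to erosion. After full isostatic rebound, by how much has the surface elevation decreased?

Rebound u = e ρ_c/ρ_m = 0.9663 km × 2.696/3.254 = 0.8006 km.
Net surface drop = e − u = 0.9663 km − 0.8006 km = e (ρ_m − ρ_c)/ρ_m = 0.166 km.

0.166 km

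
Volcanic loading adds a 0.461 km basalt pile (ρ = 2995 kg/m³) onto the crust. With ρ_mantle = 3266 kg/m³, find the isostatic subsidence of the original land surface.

0.423 km

Subaerial loading: s = t ρ_load / ρ_m.
s = 0.461 km × 2995/3266 = 0.423 km.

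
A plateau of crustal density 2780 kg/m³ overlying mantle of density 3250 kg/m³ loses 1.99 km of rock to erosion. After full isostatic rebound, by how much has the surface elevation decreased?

0.288 km

Rebound u = e ρ_c/ρ_m = 1.99 km × 2780/3250 = 1.702 km.
Net surface drop = e − u = 1.99 km − 1.702 km = e (ρ_m − ρ_c)/ρ_m = 0.288 km.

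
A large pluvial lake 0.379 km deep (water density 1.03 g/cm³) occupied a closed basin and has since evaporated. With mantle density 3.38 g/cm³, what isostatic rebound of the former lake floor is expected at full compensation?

0.115 km

u = d ρ_w/ρ_m = 0.379 km × 1.03/3.38 = 0.115 km.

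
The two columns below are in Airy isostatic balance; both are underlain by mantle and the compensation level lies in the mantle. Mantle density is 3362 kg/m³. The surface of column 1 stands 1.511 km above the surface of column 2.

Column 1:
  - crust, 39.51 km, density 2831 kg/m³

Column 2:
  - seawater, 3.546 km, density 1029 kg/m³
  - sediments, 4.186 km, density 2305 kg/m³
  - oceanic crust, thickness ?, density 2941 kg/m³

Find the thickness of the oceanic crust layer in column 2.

7.61 km

Take the compensation level at the base of the deeper column (depth z_c below the surface of column 1) and equate Σ ρ_i t_i down to z_c; mantle fills any gap and the z_c terms cancel.
Column 1: 39.51×2831 + (z_c − 39.51)×3362
Column 2: 1.511×0 + 3.546×1029 + 4.186×2305 + x×2941 + (z_c − 1.511 − 7.732 − x)×3362
The z_c×3362 term appears on both sides and cancels. Collect the known terms of each column as K = Σ(ρt)_known − 3362 × (depth of known layers): K_1 = 111852.81 − 3362×39.51 = −20979.81; K_2 = 13297.564 − 3362×(1.511 + 7.732) = −17777.402.
Balance: K_1 = K_2 − x×(3362 − 2941), so x = (K_2 − K_1)/(3362 − 2941) = 3202.41/421 = 7.61 km.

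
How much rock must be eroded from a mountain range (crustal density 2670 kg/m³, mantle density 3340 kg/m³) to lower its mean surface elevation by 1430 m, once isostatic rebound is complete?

7130 m

Net drop Δ = e − u = e − e ρ_c/ρ_m = e (ρ_m − ρ_c)/ρ_m.
e = Δ ρ_m/(ρ_m − ρ_c) = 1430 m × 3340/670 = 7130 m.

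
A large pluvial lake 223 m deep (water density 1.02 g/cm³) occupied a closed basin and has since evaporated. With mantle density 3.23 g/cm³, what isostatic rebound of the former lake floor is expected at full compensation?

70.4 m

u = d ρ_w/ρ_m = 223 m × 1.02/3.23 = 70.4 m.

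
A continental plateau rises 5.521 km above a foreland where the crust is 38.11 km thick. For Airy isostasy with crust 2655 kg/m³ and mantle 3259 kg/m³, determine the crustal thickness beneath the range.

Root depth r = h ρ_c / (ρ_m − ρ_c) = 5.521 km × 2655 / 604 = 24.27 km.
Total thickness = T + h + r = 38.11 km + 5.521 km + 24.27 km = 67.9 km.

67.9 km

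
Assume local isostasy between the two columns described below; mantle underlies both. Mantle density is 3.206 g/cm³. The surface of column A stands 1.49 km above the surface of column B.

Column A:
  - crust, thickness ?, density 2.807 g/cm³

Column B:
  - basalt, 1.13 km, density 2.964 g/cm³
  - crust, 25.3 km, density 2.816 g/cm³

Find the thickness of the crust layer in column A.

Take the compensation level at the base of the deeper column (depth z_c below the surface of column A) and equate Σ ρ_i t_i down to z_c; mantle fills any gap and the z_c terms cancel.
Column A: x×2.807 + (z_c − 0 − x)×3.206
Column B: 1.49×0 + 1.13×2.964 + 25.3×2.816 + (z_c − 1.49 − 26.43)×3.206
The z_c×3.206 term appears on both sides and cancels. Collect the known terms of each column as K = Σ(ρt)_known − 3.206 × (depth of known layers): K_A = 0 − 3.206×0 = 0; K_B = 74.59412 − 3.206×(1.49 + 26.43) = −14.9174.
Balance: K_A − x×(3.206 − 2.807) = K_B, so x = (K_A − K_B)/(3.206 − 2.807) = 14.9174/0.399 = 37.4 km.

37.4 km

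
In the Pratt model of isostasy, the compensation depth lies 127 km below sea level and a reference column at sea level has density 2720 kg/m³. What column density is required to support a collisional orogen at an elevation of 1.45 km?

2690 kg/m³

Pratt balance: ρ_ref D = ρ (D + h).
ρ = ρ_ref D/(D + h) = 2720 × 127 km/(127 km + 1.45 km) = 2690 kg/m³.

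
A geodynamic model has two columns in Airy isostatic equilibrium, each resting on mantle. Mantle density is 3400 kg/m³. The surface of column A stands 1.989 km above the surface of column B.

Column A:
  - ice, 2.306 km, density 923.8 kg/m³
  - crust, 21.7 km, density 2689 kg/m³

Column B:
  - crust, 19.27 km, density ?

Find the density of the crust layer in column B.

Take the compensation level at the base of the deeper column (depth z_c below the surface of column A) and equate Σ ρ_i t_i down to z_c; mantle fills any gap and the z_c terms cancel.
Column A: 2.306×923.8 + 21.7×2689 + (z_c − 24.006)×3400
Column B: 1.989×0 + 19.27×ρ + (z_c − 1.989 − 19.27)×3400
The z_c×3400 term appears on both sides and cancels. Collect the known terms of each column as K = Σ(ρt)_known − 3400 × (depth of known layers): K_A = 60481.5828 − 3400×24.006 = −21138.8172; K_B = 0 − 3400×(1.989 + 19.27) = −72280.6.
Balance: K_A = K_B + 19.27×ρ, so ρ = (K_A − K_B)/19.27 = 51141.8/19.27 = 2650 kg/m³.

2650 kg/m³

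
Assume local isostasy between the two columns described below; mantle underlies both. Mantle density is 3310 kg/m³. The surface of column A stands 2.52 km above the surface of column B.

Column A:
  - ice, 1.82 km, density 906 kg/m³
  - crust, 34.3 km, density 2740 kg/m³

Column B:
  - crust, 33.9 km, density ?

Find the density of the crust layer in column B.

Take the compensation level at the base of the deeper column (depth z_c below the surface of column A) and equate Σ ρ_i t_i down to z_c; mantle fills any gap and the z_c terms cancel.
Column A: 1.82×906 + 34.3×2740 + (z_c − 36.12)×3310
Column B: 2.52×0 + 33.9×ρ + (z_c − 2.52 − 33.9)×3310
The z_c×3310 term appears on both sides and cancels. Collect the known terms of each column as K = Σ(ρt)_known − 3310 × (depth of known layers): K_A = 95630.92 − 3310×36.12 = −23926.28; K_B = 0 − 3310×(2.52 + 33.9) = −120550.2.
Balance: K_A = K_B + 33.9×ρ, so ρ = (K_A − K_B)/33.9 = 96623.9/33.9 = 2850 kg/m³.

2850 kg/m³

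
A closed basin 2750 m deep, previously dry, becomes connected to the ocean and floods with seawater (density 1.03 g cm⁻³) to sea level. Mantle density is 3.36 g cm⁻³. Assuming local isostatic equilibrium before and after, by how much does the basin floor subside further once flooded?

1220 m

After flooding the water column is d + s deep. Its weight must equal the weight of mantle displaced by the extra subsidence s: (d + s) ρ_w = s ρ_m.
s = d ρ_w / (ρ_m − ρ_w) = 2750 m × 1.03/(3.36 − 1.03) = 1220 m.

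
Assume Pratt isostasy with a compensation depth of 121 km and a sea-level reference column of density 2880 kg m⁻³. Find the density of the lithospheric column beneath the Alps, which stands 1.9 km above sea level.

2840 kg m⁻³

Pratt balance: ρ_ref D = ρ (D + h).
ρ = ρ_ref D/(D + h) = 2880 × 121 km/(121 km + 1.9 km) = 2840 kg m⁻³.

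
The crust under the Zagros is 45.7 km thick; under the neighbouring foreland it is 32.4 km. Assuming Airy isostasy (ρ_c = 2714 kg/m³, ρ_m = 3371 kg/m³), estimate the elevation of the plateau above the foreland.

Excess crust Δ = 45.7 km − 32.4 km = 13.3 km, split between elevation h and root r with h + r = Δ.
Airy balance ρ_c h = (ρ_m − ρ_c) r gives r = h ρ_c/(ρ_m − ρ_c), so h (1 + ρ_c/(ρ_m − ρ_c)) = Δ, i.e. h = Δ (ρ_m − ρ_c)/ρ_m.
h = 13.3 km × 657/3371 = 2.59 km.

2.59 km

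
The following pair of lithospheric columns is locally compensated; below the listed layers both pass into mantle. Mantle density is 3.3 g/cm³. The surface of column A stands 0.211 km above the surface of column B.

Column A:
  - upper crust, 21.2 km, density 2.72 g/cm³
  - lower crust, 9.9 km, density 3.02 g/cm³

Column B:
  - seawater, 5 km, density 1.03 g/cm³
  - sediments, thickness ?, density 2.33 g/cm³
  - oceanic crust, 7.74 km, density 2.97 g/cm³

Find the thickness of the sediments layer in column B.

Take the compensation level at the base of the deeper column (depth z_c below the surface of column A) and equate Σ ρ_i t_i down to z_c; mantle fills any gap and the z_c terms cancel.
Column A: 21.2×2.72 + 9.9×3.02 + (z_c − 31.1)×3.3
Column B: 0.211×0 + 5×1.03 + x×2.33 + 7.74×2.97 + (z_c − 0.211 − 12.74 − x)×3.3
The z_c×3.3 term appears on both sides and cancels. Collect the known terms of each column as K = Σ(ρt)_known − 3.3 × (depth of known layers): K_A = 87.562 − 3.3×31.1 = −15.068; K_B = 28.1378 − 3.3×(0.211 + 12.74) = −14.6005.
Balance: K_A = K_B − x×(3.3 − 2.33), so x = (K_B − K_A)/(3.3 − 2.33) = 0.4675/0.97 = 0.482 km.

0.482 km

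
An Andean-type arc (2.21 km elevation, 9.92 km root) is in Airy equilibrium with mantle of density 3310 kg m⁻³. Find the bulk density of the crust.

2710 kg m⁻³

ρ_c h = (ρ_m − ρ_c) r → ρ_c (h + r) = ρ_m r → ρ_c = ρ_m r / (h + r).
ρ_c = 3310 × 9.92 km / (2.21 km + 9.92 km) = 2710 kg m⁻³.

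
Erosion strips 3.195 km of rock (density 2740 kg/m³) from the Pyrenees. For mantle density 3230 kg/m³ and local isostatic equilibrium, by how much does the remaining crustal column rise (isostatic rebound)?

2.71 km

Unloading: uplift u = e ρ_c/ρ_m = 3.195 km × 2740/3230 = 2.71 km.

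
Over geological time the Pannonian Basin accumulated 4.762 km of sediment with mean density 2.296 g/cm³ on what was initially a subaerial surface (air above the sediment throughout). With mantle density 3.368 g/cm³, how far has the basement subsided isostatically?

3.25 km

Subaerial load: s = t ρ_sed / ρ_m = 4.762 km × 2.296/3.368 = 3.25 km.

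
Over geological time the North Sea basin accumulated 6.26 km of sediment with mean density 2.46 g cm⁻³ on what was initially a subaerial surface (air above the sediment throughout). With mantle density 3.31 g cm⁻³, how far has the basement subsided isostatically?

Subaerial load: s = t ρ_sed / ρ_m = 6.26 km × 2.46/3.31 = 4.65 km.

4.65 km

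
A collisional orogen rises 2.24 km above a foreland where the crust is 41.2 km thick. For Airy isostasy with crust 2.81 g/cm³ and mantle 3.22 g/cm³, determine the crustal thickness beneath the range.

Root depth r = h ρ_c / (ρ_m − ρ_c) = 2.24 km × 2.81 / 0.41 = 15.35 km.
Total thickness = T + h + r = 41.2 km + 2.24 km + 15.35 km = 58.8 km.

58.8 km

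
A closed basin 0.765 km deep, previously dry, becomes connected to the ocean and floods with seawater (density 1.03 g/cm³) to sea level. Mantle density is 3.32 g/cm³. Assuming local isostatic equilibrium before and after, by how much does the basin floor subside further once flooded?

After flooding the water column is d + s deep. Its weight must equal the weight of mantle displaced by the extra subsidence s: (d + s) ρ_w = s ρ_m.
s = d ρ_w / (ρ_m − ρ_w) = 0.765 km × 1.03/(3.32 − 1.03) = 0.344 km.

0.344 km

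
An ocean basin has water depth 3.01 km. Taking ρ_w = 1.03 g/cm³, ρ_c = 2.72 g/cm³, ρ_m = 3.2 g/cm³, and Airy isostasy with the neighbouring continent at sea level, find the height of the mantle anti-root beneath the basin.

10.6 km

Isostatic balance requires: replacing crust with seawater at the top is compensated by replacing crust with mantle at the base: d (ρ_c − ρ_w) = a (ρ_m − ρ_c).
a = d (ρ_c − ρ_w)/(ρ_m − ρ_c) = 3.01 km × 1.69/0.48 = 10.6 km.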